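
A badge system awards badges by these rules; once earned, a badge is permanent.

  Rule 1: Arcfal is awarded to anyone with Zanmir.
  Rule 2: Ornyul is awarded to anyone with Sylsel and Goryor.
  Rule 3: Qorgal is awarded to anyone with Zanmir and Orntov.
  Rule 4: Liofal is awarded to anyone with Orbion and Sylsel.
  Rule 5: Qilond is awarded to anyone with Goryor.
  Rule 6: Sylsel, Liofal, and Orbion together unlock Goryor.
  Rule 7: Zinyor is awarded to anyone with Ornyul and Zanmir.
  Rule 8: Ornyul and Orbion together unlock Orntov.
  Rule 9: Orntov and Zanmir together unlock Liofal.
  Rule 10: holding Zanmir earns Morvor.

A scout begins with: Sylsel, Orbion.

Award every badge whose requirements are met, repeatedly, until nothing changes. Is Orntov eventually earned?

Yes

With Orbion and Sylsel, Liofal is earned (Rule 4).
With Sylsel, Liofal, and Orbion, Goryor is earned (Rule 6).
With Sylsel and Goryor, Ornyul is earned (Rule 2).
With Ornyul and Orbion, Orntov is earned (Rule 8).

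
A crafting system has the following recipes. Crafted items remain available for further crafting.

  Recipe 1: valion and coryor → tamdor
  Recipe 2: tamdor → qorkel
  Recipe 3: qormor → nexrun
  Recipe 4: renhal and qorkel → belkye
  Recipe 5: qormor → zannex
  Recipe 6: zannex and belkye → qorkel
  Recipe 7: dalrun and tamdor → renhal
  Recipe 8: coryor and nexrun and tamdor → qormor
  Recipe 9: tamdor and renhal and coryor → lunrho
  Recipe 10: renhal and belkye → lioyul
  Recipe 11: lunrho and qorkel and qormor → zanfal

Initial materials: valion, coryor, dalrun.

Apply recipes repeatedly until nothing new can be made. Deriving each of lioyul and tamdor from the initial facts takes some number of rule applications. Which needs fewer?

tamdor

tamdor: valion and coryor → tamdor (Recipe 1). [1 rule application]
lioyul: valion and coryor → tamdor (Recipe 1). Using Recipe 2, tamdor makes qorkel. Using Recipe 7, dalrun and tamdor make renhal. renhal and qorkel → belkye (Recipe 4). Using Recipe 10, renhal and belkye make lioyul. [5 rule applications]
tamdor needs fewer.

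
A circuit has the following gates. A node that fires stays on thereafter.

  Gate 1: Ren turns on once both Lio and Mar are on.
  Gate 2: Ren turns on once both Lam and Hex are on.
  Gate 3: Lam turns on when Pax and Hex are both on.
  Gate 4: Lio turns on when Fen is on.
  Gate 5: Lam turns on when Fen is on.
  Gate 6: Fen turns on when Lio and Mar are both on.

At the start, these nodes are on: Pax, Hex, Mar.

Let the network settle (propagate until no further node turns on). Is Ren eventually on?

Yes

Pax and Hex are on, so Lam turns on (Gate 3).
Gate 2: Lam and Hex on → Ren on.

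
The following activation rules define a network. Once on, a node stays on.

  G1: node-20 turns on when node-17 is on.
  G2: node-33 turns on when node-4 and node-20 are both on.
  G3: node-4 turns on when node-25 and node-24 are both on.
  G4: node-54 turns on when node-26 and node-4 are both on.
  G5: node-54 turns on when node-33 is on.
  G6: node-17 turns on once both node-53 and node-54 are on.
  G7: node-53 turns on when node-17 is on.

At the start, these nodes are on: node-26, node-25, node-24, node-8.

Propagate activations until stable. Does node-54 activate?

node-25 and node-24 are on, so node-4 turns on (G3).
G4: node-26 and node-4 on → node-54 on.

Yes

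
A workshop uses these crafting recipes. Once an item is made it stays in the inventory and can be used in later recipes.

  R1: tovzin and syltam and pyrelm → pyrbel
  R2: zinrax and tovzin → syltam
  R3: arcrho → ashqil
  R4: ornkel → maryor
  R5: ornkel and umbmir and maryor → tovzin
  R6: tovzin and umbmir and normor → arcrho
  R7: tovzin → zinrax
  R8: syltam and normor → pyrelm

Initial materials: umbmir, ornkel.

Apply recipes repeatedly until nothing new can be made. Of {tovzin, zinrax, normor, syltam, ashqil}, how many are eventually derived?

3

Using R4, ornkel makes maryor.
Using R5, ornkel, umbmir, and maryor make tovzin.
tovzin → zinrax (R7).
Using R2, zinrax and tovzin make syltam.
tovzin: reached.
zinrax: reached.
No rule produces normor, and it is not given.
syltam: reached.
ashqil would need arcrho (R3), but arcrho is never obtained.
Reached: tovzin, zinrax, and syltam — 3 of the 5.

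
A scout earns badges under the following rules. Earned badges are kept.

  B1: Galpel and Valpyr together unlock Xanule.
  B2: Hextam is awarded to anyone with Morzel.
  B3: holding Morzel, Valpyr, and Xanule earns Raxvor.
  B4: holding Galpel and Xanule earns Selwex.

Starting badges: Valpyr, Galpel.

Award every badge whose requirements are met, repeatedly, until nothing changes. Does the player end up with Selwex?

With Galpel and Valpyr, Xanule is earned (B1).
With Galpel and Xanule, Selwex is earned (B4).

Yes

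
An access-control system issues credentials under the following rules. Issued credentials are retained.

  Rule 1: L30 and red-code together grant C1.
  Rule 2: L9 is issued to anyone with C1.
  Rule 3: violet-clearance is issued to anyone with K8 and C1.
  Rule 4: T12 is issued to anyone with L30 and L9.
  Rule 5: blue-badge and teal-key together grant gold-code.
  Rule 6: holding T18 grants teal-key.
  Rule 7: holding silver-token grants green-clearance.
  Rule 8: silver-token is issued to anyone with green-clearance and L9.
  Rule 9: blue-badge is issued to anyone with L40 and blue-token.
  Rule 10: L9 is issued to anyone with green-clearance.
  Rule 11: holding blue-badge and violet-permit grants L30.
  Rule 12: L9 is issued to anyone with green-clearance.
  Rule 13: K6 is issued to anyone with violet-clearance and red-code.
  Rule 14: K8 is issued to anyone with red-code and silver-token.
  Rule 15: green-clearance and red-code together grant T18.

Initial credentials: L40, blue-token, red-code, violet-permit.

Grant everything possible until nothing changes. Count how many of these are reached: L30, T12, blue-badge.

Holding L40 and blue-token grants blue-badge (Rule 9).
Holding blue-badge and violet-permit grants L30 (Rule 11).
Holding L30 and red-code grants C1 (Rule 1).
Holding C1 grants L9 (Rule 2).
Holding L30 and L9 grants T12 (Rule 4).
L30: reached.
T12: reached.
blue-badge: reached.
All 3 are reached.

3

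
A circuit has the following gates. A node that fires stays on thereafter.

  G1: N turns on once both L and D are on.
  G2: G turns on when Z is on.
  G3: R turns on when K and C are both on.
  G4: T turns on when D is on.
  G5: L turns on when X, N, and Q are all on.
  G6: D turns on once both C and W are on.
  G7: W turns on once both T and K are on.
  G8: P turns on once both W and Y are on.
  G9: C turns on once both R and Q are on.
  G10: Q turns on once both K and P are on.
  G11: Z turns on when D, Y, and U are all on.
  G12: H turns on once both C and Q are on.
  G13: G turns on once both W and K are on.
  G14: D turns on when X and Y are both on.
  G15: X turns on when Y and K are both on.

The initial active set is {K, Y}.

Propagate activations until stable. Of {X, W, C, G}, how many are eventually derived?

Y and K are on, so X turns on (G15).
X and Y are on, so D turns on (G14).
G4: D on → T on.
T and K are on, so W turns on (G7).
W and K are on, so G turns on (G13).
X: reached.
W: reached.
C would need R and Q (G9), but R never turns on.
G: reached.
Reached: X, W, and G — 3 of the 4.

3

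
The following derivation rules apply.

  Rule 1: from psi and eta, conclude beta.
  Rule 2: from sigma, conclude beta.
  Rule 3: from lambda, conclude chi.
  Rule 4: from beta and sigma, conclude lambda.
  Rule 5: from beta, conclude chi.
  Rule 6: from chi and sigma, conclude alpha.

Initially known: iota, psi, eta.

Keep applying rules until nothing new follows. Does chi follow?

Yes

psi and eta hold, so beta follows (Rule 1).
beta holds, so chi follows (Rule 5).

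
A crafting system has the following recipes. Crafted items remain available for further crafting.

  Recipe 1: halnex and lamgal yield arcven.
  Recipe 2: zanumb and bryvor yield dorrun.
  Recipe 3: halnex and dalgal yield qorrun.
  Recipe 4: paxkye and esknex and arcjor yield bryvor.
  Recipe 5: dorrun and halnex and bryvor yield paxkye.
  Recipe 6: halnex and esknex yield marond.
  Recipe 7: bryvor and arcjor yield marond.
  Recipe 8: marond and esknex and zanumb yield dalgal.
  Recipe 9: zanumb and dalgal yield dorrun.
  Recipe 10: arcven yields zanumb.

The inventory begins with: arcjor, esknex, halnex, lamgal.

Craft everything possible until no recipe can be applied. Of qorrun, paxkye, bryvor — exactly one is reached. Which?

halnex and esknex → marond (Recipe 6).
Using Recipe 1, halnex and lamgal make arcven.
Using Recipe 10, arcven makes zanumb.
marond and esknex and zanumb → dalgal (Recipe 8).
Using Recipe 3, halnex and dalgal make qorrun.
paxkye would need dorrun, halnex, and bryvor (Recipe 5), but bryvor is never obtained. bryvor would need paxkye, esknex, and arcjor (Recipe 4), but paxkye is never obtained.

qorrun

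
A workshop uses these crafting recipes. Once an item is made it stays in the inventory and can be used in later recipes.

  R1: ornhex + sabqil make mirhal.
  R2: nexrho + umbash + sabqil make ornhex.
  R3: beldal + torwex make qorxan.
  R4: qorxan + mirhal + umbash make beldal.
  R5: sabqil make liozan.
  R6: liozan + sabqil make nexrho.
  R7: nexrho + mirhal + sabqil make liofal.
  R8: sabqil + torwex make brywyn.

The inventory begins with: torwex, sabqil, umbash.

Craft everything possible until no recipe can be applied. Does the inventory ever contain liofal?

Yes

Using R5, sabqil makes liozan.
liozan + sabqil → nexrho (R6).
Using R2, nexrho, umbash, and sabqil make ornhex.
Using R1, ornhex and sabqil make mirhal.
Using R7, nexrho, mirhal, and sabqil make liofal.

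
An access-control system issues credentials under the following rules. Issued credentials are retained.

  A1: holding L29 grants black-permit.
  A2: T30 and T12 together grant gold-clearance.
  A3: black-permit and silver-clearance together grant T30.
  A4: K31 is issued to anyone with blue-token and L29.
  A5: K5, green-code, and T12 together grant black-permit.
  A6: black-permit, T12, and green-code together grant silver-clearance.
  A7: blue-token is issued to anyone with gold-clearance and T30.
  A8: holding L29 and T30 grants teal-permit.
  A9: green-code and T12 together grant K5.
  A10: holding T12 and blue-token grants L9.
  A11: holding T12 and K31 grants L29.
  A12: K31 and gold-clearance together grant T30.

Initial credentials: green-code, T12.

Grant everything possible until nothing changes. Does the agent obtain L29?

No

L29 would need T12 and K31 (A11), but K31 is never granted.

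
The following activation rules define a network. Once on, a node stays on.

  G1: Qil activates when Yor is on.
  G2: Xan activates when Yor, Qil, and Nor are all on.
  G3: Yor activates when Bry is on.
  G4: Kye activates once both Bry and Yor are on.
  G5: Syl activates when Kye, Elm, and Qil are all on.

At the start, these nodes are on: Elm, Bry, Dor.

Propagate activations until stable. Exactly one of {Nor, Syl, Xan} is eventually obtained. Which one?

G3: Bry on → Yor on.
G4: Bry and Yor on → Kye on.
G1: Yor on → Qil on.
Kye, Elm, and Qil are on, so Syl activates (G5).
No rule produces Nor, and it is not given. Xan would need Yor, Qil, and Nor (G2), but Nor never turns on.

Syl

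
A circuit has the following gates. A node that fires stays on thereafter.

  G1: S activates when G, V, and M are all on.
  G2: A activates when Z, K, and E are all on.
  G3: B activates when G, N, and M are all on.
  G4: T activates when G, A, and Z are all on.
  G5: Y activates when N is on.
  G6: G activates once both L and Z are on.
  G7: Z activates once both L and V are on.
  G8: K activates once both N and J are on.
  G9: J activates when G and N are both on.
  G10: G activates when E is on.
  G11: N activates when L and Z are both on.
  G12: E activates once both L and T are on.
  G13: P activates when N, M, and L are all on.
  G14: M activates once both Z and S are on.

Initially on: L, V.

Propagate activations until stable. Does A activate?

No

A would need Z, K, and E (G2), but E never turns on.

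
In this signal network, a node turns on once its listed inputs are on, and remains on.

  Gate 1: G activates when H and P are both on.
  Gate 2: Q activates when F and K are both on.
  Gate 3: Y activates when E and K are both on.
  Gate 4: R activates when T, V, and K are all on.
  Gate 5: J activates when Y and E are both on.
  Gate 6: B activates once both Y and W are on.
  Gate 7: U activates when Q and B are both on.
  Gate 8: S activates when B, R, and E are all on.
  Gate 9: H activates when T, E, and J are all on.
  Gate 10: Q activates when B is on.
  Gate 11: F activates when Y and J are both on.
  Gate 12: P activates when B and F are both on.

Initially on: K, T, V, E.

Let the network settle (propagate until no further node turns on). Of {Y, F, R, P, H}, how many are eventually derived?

4

T, V, and K are on, so R activates (Gate 4).
E and K are on, so Y activates (Gate 3).
Gate 5: Y and E on → J on.
Y and J are on, so F activates (Gate 11).
T, E, and J are on, so H activates (Gate 9).
Y: reached.
F: reached.
R: reached.
P would need B and F (Gate 12), but B never turns on.
H: reached.
Reached: Y, F, R, and H — 4 of the 5.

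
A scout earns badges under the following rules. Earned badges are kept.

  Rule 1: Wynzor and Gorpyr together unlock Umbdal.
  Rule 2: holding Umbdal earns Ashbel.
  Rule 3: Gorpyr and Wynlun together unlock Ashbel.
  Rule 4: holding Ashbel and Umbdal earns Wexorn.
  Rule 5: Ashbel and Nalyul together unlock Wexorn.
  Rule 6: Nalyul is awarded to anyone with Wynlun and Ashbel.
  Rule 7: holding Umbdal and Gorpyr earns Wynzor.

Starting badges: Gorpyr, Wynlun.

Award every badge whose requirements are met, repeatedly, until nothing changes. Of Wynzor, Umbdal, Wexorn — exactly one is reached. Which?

With Gorpyr and Wynlun, Ashbel is earned (Rule 3).
With Wynlun and Ashbel, Nalyul is earned (Rule 6).
With Ashbel and Nalyul, Wexorn is earned (Rule 5).
Wynzor would need Umbdal and Gorpyr (Rule 7), but Umbdal is never earned. Umbdal would need Wynzor and Gorpyr (Rule 1), but Wynzor is never earned.

Wexorn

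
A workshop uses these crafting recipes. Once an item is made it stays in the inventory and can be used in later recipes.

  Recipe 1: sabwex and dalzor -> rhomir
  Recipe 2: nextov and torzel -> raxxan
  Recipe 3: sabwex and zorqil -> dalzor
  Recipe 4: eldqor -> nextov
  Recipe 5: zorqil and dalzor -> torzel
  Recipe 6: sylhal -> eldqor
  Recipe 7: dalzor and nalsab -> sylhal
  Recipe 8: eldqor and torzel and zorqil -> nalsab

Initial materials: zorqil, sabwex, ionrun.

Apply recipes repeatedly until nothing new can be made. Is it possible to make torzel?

Yes

sabwex and zorqil -> dalzor (Recipe 3).
zorqil and dalzor -> torzel (Recipe 5).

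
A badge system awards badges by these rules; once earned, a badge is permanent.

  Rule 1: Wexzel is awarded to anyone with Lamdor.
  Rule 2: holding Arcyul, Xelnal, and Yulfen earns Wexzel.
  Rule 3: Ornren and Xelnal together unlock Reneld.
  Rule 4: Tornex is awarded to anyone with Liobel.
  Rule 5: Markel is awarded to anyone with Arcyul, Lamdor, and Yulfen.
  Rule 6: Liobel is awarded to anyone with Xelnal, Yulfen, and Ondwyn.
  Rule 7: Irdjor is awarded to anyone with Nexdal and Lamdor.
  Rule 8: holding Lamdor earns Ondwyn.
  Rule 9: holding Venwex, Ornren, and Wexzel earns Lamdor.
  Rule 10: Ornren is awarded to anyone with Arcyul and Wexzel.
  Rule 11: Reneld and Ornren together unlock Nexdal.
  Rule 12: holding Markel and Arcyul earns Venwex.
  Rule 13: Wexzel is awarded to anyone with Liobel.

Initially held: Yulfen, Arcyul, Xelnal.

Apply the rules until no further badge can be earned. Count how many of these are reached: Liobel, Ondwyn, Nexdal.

1

With Arcyul, Xelnal, and Yulfen, Wexzel is earned (Rule 2).
With Arcyul and Wexzel, Ornren is earned (Rule 10).
With Ornren and Xelnal, Reneld is earned (Rule 3).
With Reneld and Ornren, Nexdal is earned (Rule 11).
Liobel would need Xelnal, Yulfen, and Ondwyn (Rule 6), but Ondwyn is never earned.
Ondwyn would need Lamdor (Rule 8), but Lamdor is never earned.
Nexdal: reached.
Reached: Nexdal — 1 of the 3.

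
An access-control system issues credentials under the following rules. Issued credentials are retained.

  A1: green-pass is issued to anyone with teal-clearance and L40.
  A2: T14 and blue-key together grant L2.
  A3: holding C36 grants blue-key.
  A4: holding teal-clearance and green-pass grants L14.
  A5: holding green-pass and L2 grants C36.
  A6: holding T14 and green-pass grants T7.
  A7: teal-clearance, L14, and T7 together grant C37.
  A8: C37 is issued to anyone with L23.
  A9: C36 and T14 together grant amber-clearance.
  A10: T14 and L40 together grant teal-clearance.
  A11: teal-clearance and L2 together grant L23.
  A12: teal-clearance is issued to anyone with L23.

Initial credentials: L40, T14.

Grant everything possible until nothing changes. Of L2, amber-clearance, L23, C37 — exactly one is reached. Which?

C37

Holding T14 and L40 grants teal-clearance (A10).
Holding teal-clearance and L40 grants green-pass (A1).
Holding T14 and green-pass grants T7 (A6).
Holding teal-clearance and green-pass grants L14 (A4).
Holding teal-clearance, L14, and T7 grants C37 (A7).
amber-clearance would need C36 and T14 (A9), but C36 is never granted. L2 would need T14 and blue-key (A2), but blue-key is never granted. L23 would need teal-clearance and L2 (A11), but L2 is never granted.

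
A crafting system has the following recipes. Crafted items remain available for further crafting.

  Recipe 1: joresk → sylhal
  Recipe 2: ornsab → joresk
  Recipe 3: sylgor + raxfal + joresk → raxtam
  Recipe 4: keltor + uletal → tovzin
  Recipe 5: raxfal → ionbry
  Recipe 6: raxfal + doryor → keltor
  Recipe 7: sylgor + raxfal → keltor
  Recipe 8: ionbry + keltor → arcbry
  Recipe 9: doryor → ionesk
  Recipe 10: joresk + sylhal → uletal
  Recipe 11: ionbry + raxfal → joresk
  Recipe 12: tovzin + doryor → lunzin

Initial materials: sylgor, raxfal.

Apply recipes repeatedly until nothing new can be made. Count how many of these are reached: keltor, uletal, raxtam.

sylgor + raxfal → keltor (Recipe 7).
raxfal → ionbry (Recipe 5).
Using Recipe 11, ionbry and raxfal make joresk.
Using Recipe 1, joresk makes sylhal.
sylgor + raxfal + joresk → raxtam (Recipe 3).
joresk + sylhal → uletal (Recipe 10).
keltor: reached.
uletal: reached.
raxtam: reached.
All 3 are reached.

3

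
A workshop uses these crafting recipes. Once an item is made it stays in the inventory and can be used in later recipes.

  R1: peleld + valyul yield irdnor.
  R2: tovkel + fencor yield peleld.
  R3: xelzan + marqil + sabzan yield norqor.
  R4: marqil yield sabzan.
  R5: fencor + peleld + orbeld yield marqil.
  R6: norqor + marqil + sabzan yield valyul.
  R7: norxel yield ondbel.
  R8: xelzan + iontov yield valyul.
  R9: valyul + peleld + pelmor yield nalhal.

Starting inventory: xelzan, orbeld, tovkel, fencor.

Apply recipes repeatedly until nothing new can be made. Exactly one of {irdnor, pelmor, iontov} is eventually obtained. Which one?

irdnor

Using R2, tovkel and fencor make peleld.
Using R5, fencor, peleld, and orbeld make marqil.
marqil → sabzan (R4).
xelzan + marqil + sabzan → norqor (R3).
Using R6, norqor, marqil, and sabzan make valyul.
Using R1, peleld and valyul make irdnor.
No rule produces iontov, and it is not given. No rule produces pelmor, and it is not given.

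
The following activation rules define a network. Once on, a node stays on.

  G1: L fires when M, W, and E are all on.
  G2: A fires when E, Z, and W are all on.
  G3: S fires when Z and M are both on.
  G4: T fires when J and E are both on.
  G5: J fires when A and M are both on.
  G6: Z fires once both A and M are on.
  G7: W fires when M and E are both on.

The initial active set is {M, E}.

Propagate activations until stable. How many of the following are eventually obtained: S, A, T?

0

S would need Z and M (G3), but Z never turns on.
A would need E, Z, and W (G2), but Z never turns on.
T would need J and E (G4), but J never turns on.
None of the 3 are reached.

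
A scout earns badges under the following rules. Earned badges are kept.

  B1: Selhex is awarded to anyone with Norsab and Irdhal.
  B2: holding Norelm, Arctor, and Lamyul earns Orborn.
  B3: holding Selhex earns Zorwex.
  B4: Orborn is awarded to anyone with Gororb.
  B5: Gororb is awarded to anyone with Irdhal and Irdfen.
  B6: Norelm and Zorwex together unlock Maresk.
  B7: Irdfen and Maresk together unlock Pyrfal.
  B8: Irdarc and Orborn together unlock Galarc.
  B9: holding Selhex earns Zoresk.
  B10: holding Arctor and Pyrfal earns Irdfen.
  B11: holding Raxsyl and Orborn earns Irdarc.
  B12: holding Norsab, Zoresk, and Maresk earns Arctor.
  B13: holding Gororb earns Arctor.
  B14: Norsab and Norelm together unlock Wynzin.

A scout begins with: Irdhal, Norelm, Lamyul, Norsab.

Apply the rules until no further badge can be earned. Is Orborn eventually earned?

Yes

With Norsab and Irdhal, Selhex is earned (B1).
With Selhex, Zoresk is earned (B9).
With Selhex, Zorwex is earned (B3).
With Norelm and Zorwex, Maresk is earned (B6).
With Norsab, Zoresk, and Maresk, Arctor is earned (B12).
With Norelm, Arctor, and Lamyul, Orborn is earned (B2).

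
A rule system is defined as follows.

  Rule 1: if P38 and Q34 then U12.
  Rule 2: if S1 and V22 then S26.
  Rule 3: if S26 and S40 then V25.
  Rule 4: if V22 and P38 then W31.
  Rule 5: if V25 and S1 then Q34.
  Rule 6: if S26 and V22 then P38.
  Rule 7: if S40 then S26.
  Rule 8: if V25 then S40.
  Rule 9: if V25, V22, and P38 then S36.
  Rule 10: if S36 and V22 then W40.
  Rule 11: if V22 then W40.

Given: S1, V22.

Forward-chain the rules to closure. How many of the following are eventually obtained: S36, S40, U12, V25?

S36 would need V25, V22, and P38 (Rule 9), but V25 is never established.
S40 would need V25 (Rule 8), but V25 is never established.
U12 would need P38 and Q34 (Rule 1), but Q34 is never established.
V25 would need S26 and S40 (Rule 3), but S40 is never established.
None of the 4 are reached.

0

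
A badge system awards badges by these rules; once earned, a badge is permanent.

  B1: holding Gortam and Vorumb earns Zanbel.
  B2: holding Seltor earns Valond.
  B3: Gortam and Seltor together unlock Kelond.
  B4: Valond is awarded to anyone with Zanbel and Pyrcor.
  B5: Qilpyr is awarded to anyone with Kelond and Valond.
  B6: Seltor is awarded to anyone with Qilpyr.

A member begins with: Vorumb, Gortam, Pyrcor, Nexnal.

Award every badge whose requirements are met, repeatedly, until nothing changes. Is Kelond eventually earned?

No

Kelond would need Gortam and Seltor (B3), but Seltor is never earned.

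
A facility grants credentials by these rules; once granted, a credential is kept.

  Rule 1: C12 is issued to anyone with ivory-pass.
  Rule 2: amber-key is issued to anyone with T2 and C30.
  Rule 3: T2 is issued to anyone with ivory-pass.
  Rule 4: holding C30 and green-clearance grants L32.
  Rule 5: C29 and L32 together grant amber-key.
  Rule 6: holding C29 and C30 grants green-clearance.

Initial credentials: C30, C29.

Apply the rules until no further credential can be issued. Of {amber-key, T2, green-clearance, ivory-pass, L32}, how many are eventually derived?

Holding C29 and C30 grants green-clearance (Rule 6).
Holding C30 and green-clearance grants L32 (Rule 4).
Holding C29 and L32 grants amber-key (Rule 5).
amber-key: reached.
T2 would need ivory-pass (Rule 3), but ivory-pass is never granted.
green-clearance: reached.
No rule produces ivory-pass, and it is not given.
L32: reached.
Reached: amber-key, green-clearance, and L32 — 3 of the 5.

3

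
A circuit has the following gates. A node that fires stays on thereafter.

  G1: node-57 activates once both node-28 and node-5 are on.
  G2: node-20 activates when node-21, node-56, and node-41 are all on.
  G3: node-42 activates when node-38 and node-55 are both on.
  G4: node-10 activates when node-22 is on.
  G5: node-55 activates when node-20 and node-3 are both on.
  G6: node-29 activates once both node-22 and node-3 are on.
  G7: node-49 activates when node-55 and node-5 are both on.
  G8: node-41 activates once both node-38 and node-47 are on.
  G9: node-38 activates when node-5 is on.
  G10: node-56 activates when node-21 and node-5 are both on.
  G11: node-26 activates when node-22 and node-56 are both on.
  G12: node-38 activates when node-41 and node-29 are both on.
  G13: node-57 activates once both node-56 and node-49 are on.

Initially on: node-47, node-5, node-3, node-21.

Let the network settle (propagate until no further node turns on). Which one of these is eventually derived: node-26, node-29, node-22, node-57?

node-57

G10: node-21 and node-5 on → node-56 on.
G9: node-5 on → node-38 on.
node-38 and node-47 are on, so node-41 activates (G8).
G2: node-21, node-56, and node-41 on → node-20 on.
node-20 and node-3 are on, so node-55 activates (G5).
G7: node-55 and node-5 on → node-49 on.
node-56 and node-49 are on, so node-57 activates (G13).
No rule produces node-22, and it is not given. node-26 would need node-22 and node-56 (G11), but node-22 never turns on. node-29 would need node-22 and node-3 (G6), but node-22 never turns on.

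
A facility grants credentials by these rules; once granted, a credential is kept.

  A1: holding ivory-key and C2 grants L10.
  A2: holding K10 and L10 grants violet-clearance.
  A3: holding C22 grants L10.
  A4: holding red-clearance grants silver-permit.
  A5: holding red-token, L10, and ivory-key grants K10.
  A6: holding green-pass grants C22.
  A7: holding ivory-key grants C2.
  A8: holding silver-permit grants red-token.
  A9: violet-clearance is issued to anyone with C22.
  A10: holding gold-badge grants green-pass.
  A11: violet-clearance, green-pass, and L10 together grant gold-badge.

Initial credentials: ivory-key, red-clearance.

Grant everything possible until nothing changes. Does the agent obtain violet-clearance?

Yes

Holding red-clearance grants silver-permit (A4).
Holding ivory-key grants C2 (A7).
Holding silver-permit grants red-token (A8).
Holding ivory-key and C2 grants L10 (A1).
Holding red-token, L10, and ivory-key grants K10 (A5).
Holding K10 and L10 grants violet-clearance (A2).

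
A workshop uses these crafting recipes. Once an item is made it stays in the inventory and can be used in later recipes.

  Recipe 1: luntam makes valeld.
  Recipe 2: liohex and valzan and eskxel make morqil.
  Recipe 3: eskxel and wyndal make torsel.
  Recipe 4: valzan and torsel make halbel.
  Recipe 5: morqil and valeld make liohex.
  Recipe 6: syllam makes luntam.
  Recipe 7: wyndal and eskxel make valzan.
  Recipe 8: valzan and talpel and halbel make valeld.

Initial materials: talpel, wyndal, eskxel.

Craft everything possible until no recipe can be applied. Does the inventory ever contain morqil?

No

morqil would need liohex, valzan, and eskxel (Recipe 2), but liohex is never obtained.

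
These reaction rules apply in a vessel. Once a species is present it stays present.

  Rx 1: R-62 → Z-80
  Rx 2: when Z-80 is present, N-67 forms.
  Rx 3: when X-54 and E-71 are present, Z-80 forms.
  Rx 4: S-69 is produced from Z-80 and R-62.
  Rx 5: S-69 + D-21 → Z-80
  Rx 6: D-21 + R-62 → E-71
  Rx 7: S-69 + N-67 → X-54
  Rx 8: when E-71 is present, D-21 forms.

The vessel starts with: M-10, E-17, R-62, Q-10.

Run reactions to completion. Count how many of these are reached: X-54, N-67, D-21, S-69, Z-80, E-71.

R-62 present → Z-80 forms (Rx 1).
Z-80 present → N-67 forms (Rx 2).
Z-80 and R-62 present → S-69 forms (Rx 4).
S-69 and N-67 present → X-54 forms (Rx 7).
X-54: reached.
N-67: reached.
D-21 would need E-71 (Rx 8), but E-71 never forms.
S-69: reached.
Z-80: reached.
E-71 would need D-21 and R-62 (Rx 6), but D-21 never forms.
Reached: X-54, N-67, S-69, and Z-80 — 4 of the 6.

4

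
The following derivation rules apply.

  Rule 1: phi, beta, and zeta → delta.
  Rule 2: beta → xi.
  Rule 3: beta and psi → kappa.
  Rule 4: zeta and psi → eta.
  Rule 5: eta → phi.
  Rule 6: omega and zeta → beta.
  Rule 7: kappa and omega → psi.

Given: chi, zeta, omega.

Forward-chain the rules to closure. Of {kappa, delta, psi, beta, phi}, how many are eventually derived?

omega and zeta hold, so beta follows (Rule 6).
kappa would need beta and psi (Rule 3), but psi is never established.
delta would need phi, beta, and zeta (Rule 1), but phi is never established.
psi would need kappa and omega (Rule 7), but kappa is never established.
beta: reached.
phi would need eta (Rule 5), but eta is never established.
Reached: beta — 1 of the 5.

1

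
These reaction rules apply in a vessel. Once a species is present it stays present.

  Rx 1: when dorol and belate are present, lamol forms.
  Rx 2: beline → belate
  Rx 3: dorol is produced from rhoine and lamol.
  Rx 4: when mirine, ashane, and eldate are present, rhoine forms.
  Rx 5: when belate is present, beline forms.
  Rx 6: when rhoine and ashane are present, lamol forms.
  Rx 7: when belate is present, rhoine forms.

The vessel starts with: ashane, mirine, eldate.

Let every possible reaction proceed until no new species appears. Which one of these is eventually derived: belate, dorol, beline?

dorol

mirine, ashane, and eldate present → rhoine forms (Rx 4).
rhoine and ashane present → lamol forms (Rx 6).
rhoine and lamol present → dorol forms (Rx 3).
belate would need beline (Rx 2), but beline never forms. beline would need belate (Rx 5), but belate never forms.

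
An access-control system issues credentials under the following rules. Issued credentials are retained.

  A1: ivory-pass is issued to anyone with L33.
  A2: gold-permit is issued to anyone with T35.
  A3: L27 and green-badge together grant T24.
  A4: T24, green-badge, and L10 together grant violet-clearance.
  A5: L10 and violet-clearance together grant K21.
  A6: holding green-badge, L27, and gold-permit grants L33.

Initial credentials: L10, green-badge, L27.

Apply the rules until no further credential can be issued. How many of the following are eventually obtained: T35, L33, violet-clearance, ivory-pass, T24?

Holding L27 and green-badge grants T24 (A3).
Holding T24, green-badge, and L10 grants violet-clearance (A4).
No rule produces T35, and it is not given.
L33 would need green-badge, L27, and gold-permit (A6), but gold-permit is never granted.
violet-clearance: reached.
ivory-pass would need L33 (A1), but L33 is never granted.
T24: reached.
Reached: violet-clearance and T24 — 2 of the 5.

2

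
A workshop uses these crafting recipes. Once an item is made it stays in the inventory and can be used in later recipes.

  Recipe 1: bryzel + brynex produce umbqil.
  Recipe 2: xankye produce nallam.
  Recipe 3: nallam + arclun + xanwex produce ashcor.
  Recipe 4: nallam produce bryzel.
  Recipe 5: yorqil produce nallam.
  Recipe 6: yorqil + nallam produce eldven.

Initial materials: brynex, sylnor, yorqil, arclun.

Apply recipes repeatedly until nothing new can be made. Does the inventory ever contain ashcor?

No

ashcor would need nallam, arclun, and xanwex (Recipe 3), but xanwex is never obtained.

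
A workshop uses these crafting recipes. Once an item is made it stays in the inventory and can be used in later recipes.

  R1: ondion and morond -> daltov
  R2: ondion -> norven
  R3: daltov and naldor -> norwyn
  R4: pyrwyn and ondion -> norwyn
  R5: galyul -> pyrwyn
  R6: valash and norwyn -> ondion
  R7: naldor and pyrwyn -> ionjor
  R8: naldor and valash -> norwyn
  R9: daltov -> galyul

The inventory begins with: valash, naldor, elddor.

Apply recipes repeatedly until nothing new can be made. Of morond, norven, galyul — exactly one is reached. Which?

norven

naldor and valash -> norwyn (R8).
valash and norwyn -> ondion (R6).
Using R2, ondion makes norven.
galyul would need daltov (R9), but daltov is never obtained. No rule produces morond, and it is not given.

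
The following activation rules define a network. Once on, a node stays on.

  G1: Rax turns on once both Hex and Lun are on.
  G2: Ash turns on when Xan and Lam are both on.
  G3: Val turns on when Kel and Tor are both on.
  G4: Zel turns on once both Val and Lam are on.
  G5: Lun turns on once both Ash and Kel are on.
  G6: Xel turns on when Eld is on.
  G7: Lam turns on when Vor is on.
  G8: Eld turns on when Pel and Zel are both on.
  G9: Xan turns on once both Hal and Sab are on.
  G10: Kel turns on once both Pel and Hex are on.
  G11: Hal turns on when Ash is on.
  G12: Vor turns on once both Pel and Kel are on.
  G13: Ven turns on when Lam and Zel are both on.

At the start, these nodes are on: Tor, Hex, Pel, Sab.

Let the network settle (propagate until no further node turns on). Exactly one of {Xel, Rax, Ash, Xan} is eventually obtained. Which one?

Xel

G10: Pel and Hex on → Kel on.
G12: Pel and Kel on → Vor on.
G3: Kel and Tor on → Val on.
G7: Vor on → Lam on.
Val and Lam are on, so Zel turns on (G4).
Pel and Zel are on, so Eld turns on (G8).
G6: Eld on → Xel on.
Ash would need Xan and Lam (G2), but Xan never turns on. Rax would need Hex and Lun (G1), but Lun never turns on. Xan would need Hal and Sab (G9), but Hal never turns on.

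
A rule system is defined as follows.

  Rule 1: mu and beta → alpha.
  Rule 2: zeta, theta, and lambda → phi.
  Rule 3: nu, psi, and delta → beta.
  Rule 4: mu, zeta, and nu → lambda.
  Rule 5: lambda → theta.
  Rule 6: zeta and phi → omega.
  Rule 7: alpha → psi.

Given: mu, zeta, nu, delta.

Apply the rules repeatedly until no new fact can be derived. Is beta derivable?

beta would need nu, psi, and delta (Rule 3), but psi is never established.

No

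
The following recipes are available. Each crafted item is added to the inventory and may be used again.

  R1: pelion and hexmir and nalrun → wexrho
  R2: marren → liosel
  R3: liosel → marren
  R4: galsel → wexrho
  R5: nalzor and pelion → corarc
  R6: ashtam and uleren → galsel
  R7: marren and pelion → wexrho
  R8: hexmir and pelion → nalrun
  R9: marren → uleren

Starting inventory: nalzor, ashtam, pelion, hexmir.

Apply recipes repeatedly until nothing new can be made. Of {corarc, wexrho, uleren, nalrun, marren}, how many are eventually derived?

3

nalzor and pelion → corarc (R5).
Using R8, hexmir and pelion make nalrun.
pelion and hexmir and nalrun → wexrho (R1).
corarc: reached.
wexrho: reached.
uleren would need marren (R9), but marren is never obtained.
nalrun: reached.
marren would need liosel (R3), but liosel is never obtained.
Reached: corarc, wexrho, and nalrun — 3 of the 5.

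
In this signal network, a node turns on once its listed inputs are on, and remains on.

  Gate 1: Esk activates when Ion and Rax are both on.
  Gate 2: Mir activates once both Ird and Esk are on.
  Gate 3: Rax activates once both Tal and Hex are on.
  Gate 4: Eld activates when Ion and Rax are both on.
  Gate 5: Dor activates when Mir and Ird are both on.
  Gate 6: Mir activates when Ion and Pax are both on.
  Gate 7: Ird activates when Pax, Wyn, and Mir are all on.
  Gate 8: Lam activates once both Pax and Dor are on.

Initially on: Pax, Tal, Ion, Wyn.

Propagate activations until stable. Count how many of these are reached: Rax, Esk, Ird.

Ion and Pax are on, so Mir activates (Gate 6).
Pax, Wyn, and Mir are on, so Ird activates (Gate 7).
Rax would need Tal and Hex (Gate 3), but Hex never turns on.
Esk would need Ion and Rax (Gate 1), but Rax never turns on.
Ird: reached.
Reached: Ird — 1 of the 3.

1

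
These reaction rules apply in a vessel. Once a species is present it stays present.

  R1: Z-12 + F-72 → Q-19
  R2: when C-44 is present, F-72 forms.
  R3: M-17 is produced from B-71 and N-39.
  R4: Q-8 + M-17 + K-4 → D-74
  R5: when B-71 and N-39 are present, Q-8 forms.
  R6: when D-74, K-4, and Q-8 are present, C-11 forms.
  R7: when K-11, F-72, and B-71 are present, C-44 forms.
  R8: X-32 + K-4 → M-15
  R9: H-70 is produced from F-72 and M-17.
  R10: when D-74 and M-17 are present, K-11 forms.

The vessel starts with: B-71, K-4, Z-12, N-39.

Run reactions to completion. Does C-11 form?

Yes

B-71 and N-39 present → M-17 forms (R3).
B-71 and N-39 present → Q-8 forms (R5).
Q-8, M-17, and K-4 present → D-74 forms (R4).
D-74, K-4, and Q-8 present → C-11 forms (R6).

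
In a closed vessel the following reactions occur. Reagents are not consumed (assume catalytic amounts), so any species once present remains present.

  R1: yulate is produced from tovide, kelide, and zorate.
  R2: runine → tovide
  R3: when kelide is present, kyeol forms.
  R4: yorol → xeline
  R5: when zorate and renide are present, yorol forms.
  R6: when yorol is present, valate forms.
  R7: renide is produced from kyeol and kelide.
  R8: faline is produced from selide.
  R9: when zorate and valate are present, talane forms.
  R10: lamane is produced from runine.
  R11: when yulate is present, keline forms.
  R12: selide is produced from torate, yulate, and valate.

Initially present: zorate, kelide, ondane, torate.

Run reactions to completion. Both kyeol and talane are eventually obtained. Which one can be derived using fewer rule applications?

kyeol

kyeol: kelide present → kyeol forms (R3). [1 rule application]
talane: kelide present → kyeol forms (R3). kyeol and kelide present → renide forms (R7). zorate and renide present → yorol forms (R5). yorol present → valate forms (R6). zorate and valate present → talane forms (R9). [5 rule applications]
kyeol needs fewer.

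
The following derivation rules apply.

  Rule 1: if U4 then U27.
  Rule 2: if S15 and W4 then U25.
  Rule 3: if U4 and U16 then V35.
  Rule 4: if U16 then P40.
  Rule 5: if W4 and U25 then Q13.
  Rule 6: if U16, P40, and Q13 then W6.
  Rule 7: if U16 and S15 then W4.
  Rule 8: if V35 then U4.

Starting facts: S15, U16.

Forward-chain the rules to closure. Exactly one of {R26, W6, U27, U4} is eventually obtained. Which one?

W6

U16 and S15 hold, so W4 follows (Rule 7).
U16 holds, so P40 follows (Rule 4).
From S15 and W4, Rule 2 gives U25.
From W4 and U25, Rule 5 gives Q13.
From U16, P40, and Q13, Rule 6 gives W6.
No rule produces R26, and it is not given. U4 would need V35 (Rule 8), but V35 is never established. U27 would need U4 (Rule 1), but U4 is never established.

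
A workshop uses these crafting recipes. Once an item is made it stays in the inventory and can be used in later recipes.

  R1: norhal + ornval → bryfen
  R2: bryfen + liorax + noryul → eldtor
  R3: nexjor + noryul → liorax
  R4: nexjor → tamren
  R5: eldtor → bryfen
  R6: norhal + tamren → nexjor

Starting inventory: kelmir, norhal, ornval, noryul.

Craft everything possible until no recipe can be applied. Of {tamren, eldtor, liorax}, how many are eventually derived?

0

tamren would need nexjor (R4), but nexjor is never obtained.
eldtor would need bryfen, liorax, and noryul (R2), but liorax is never obtained.
liorax would need nexjor and noryul (R3), but nexjor is never obtained.
None of the 3 are reached.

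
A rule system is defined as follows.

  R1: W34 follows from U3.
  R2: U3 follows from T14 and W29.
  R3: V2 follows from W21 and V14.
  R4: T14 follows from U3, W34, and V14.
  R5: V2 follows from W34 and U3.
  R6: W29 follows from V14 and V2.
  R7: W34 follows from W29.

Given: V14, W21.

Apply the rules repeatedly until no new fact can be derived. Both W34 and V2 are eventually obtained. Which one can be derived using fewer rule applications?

V2

V2: From W21 and V14, R3 gives V2. [1 rule application]
W34: W21 and V14 hold, so V2 follows (R3). From V14 and V2, R6 gives W29. From W29, R7 gives W34. [3 rule applications]
V2 needs fewer.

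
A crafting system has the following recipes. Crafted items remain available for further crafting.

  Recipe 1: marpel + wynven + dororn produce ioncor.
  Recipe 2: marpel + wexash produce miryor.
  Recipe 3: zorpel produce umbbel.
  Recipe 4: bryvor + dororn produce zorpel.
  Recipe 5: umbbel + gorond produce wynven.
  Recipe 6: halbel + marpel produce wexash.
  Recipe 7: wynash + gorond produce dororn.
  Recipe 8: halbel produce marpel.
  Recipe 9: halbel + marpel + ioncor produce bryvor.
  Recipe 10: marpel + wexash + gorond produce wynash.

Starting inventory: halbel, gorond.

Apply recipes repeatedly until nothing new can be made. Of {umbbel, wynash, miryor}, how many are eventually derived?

halbel → marpel (Recipe 8).
Using Recipe 6, halbel and marpel make wexash.
marpel + wexash → miryor (Recipe 2).
marpel + wexash + gorond → wynash (Recipe 10).
umbbel would need zorpel (Recipe 3), but zorpel is never obtained.
wynash: reached.
miryor: reached.
Reached: wynash and miryor — 2 of the 3.

2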